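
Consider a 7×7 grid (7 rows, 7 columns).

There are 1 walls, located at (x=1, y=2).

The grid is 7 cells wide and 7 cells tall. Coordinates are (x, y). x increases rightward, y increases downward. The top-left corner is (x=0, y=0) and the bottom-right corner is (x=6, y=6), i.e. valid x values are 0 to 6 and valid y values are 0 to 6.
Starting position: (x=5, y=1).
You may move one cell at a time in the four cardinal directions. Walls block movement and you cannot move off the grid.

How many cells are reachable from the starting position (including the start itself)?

Answer: Reachable cells: 48

Derivation:
BFS flood-fill from (x=5, y=1):
  Distance 0: (x=5, y=1)
  Distance 1: (x=5, y=0), (x=4, y=1), (x=6, y=1), (x=5, y=2)
  Distance 2: (x=4, y=0), (x=6, y=0), (x=3, y=1), (x=4, y=2), (x=6, y=2), (x=5, y=3)
  Distance 3: (x=3, y=0), (x=2, y=1), (x=3, y=2), (x=4, y=3), (x=6, y=3), (x=5, y=4)
  Distance 4: (x=2, y=0), (x=1, y=1), (x=2, y=2), (x=3, y=3), (x=4, y=4), (x=6, y=4), (x=5, y=5)
  Distance 5: (x=1, y=0), (x=0, y=1), (x=2, y=3), (x=3, y=4), (x=4, y=5), (x=6, y=5), (x=5, y=6)
  Distance 6: (x=0, y=0), (x=0, y=2), (x=1, y=3), (x=2, y=4), (x=3, y=5), (x=4, y=6), (x=6, y=6)
  Distance 7: (x=0, y=3), (x=1, y=4), (x=2, y=5), (x=3, y=6)
  Distance 8: (x=0, y=4), (x=1, y=5), (x=2, y=6)
  Distance 9: (x=0, y=5), (x=1, y=6)
  Distance 10: (x=0, y=6)
Total reachable: 48 (grid has 48 open cells total)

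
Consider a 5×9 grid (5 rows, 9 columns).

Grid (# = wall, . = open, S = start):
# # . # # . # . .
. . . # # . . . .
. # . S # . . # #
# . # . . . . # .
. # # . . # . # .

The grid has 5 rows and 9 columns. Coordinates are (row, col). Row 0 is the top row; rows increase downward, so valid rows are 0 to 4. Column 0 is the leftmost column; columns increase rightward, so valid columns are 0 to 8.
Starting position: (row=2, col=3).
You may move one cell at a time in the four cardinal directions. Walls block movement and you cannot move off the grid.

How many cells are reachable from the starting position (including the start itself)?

Answer: Reachable cells: 23

Derivation:
BFS flood-fill from (row=2, col=3):
  Distance 0: (row=2, col=3)
  Distance 1: (row=2, col=2), (row=3, col=3)
  Distance 2: (row=1, col=2), (row=3, col=4), (row=4, col=3)
  Distance 3: (row=0, col=2), (row=1, col=1), (row=3, col=5), (row=4, col=4)
  Distance 4: (row=1, col=0), (row=2, col=5), (row=3, col=6)
  Distance 5: (row=1, col=5), (row=2, col=0), (row=2, col=6), (row=4, col=6)
  Distance 6: (row=0, col=5), (row=1, col=6)
  Distance 7: (row=1, col=7)
  Distance 8: (row=0, col=7), (row=1, col=8)
  Distance 9: (row=0, col=8)
Total reachable: 23 (grid has 27 open cells total)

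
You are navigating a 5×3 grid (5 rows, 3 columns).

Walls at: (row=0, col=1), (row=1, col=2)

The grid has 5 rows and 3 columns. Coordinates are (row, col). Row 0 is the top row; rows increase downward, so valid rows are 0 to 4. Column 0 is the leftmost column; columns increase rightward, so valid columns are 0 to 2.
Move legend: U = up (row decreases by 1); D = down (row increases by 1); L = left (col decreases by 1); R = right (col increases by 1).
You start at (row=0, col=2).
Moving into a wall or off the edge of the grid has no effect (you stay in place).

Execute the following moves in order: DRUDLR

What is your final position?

Answer: Final position: (row=0, col=2)

Derivation:
Start: (row=0, col=2)
  D (down): blocked, stay at (row=0, col=2)
  R (right): blocked, stay at (row=0, col=2)
  U (up): blocked, stay at (row=0, col=2)
  D (down): blocked, stay at (row=0, col=2)
  L (left): blocked, stay at (row=0, col=2)
  R (right): blocked, stay at (row=0, col=2)
Final: (row=0, col=2)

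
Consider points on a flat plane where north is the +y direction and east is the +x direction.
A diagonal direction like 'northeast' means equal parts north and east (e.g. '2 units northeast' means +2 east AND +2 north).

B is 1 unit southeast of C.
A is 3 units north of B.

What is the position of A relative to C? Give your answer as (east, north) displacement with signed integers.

Place C at the origin (east=0, north=0).
  B is 1 unit southeast of C: delta (east=+1, north=-1); B at (east=1, north=-1).
  A is 3 units north of B: delta (east=+0, north=+3); A at (east=1, north=2).
Therefore A relative to C: (east=1, north=2).

Answer: A is at (east=1, north=2) relative to C.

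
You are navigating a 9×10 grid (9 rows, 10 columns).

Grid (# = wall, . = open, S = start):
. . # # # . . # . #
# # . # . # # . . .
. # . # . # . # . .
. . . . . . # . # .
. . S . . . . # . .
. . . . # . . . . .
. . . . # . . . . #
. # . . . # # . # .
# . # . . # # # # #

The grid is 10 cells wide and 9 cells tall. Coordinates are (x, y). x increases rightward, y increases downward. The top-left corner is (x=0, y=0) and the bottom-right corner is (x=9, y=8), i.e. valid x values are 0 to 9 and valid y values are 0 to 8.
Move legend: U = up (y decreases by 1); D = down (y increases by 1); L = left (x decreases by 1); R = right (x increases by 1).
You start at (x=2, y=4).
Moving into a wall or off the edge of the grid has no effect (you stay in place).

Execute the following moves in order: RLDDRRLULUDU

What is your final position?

Start: (x=2, y=4)
  R (right): (x=2, y=4) -> (x=3, y=4)
  L (left): (x=3, y=4) -> (x=2, y=4)
  D (down): (x=2, y=4) -> (x=2, y=5)
  D (down): (x=2, y=5) -> (x=2, y=6)
  R (right): (x=2, y=6) -> (x=3, y=6)
  R (right): blocked, stay at (x=3, y=6)
  L (left): (x=3, y=6) -> (x=2, y=6)
  U (up): (x=2, y=6) -> (x=2, y=5)
  L (left): (x=2, y=5) -> (x=1, y=5)
  U (up): (x=1, y=5) -> (x=1, y=4)
  D (down): (x=1, y=4) -> (x=1, y=5)
  U (up): (x=1, y=5) -> (x=1, y=4)
Final: (x=1, y=4)

Answer: Final position: (x=1, y=4)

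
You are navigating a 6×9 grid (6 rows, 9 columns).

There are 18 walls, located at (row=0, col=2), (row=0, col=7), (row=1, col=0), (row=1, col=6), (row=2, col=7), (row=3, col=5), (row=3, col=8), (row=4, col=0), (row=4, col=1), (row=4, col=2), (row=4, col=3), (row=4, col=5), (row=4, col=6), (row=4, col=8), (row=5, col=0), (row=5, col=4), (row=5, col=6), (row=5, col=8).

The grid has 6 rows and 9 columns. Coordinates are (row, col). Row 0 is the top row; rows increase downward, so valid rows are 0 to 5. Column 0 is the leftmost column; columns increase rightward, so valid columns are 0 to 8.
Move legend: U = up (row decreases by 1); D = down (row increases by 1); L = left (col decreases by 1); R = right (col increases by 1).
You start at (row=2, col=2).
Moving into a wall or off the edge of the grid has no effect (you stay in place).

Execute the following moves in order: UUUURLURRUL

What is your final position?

Answer: Final position: (row=0, col=3)

Derivation:
Start: (row=2, col=2)
  U (up): (row=2, col=2) -> (row=1, col=2)
  [×3]U (up): blocked, stay at (row=1, col=2)
  R (right): (row=1, col=2) -> (row=1, col=3)
  L (left): (row=1, col=3) -> (row=1, col=2)
  U (up): blocked, stay at (row=1, col=2)
  R (right): (row=1, col=2) -> (row=1, col=3)
  R (right): (row=1, col=3) -> (row=1, col=4)
  U (up): (row=1, col=4) -> (row=0, col=4)
  L (left): (row=0, col=4) -> (row=0, col=3)
Final: (row=0, col=3)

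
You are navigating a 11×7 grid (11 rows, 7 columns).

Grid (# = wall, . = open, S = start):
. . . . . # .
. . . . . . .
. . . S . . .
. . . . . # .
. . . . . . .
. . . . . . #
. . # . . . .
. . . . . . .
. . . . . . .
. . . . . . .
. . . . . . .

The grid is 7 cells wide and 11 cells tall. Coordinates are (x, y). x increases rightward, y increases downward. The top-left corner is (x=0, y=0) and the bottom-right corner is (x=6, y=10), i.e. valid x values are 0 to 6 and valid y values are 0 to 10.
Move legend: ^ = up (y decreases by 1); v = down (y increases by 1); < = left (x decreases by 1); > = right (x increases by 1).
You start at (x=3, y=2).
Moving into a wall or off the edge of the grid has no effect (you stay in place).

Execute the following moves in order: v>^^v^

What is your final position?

Answer: Final position: (x=4, y=1)

Derivation:
Start: (x=3, y=2)
  v (down): (x=3, y=2) -> (x=3, y=3)
  > (right): (x=3, y=3) -> (x=4, y=3)
  ^ (up): (x=4, y=3) -> (x=4, y=2)
  ^ (up): (x=4, y=2) -> (x=4, y=1)
  v (down): (x=4, y=1) -> (x=4, y=2)
  ^ (up): (x=4, y=2) -> (x=4, y=1)
Final: (x=4, y=1)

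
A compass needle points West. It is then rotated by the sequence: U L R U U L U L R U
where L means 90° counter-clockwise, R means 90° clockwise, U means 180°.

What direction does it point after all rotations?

Start: West
  U (U-turn (180°)) -> East
  L (left (90° counter-clockwise)) -> North
  R (right (90° clockwise)) -> East
  U (U-turn (180°)) -> West
  U (U-turn (180°)) -> East
  L (left (90° counter-clockwise)) -> North
  U (U-turn (180°)) -> South
  L (left (90° counter-clockwise)) -> East
  R (right (90° clockwise)) -> South
  U (U-turn (180°)) -> North
Final: North

Answer: Final heading: North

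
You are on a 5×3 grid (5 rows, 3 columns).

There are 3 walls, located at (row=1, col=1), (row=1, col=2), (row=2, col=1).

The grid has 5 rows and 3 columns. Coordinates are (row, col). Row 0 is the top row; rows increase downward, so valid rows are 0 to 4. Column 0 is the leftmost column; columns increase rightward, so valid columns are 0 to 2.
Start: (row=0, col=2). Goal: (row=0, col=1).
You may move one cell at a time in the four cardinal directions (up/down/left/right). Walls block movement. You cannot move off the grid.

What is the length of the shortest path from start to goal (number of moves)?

BFS from (row=0, col=2) until reaching (row=0, col=1):
  Distance 0: (row=0, col=2)
  Distance 1: (row=0, col=1)  <- goal reached here
One shortest path (1 moves): (row=0, col=2) -> (row=0, col=1)

Answer: Shortest path length: 1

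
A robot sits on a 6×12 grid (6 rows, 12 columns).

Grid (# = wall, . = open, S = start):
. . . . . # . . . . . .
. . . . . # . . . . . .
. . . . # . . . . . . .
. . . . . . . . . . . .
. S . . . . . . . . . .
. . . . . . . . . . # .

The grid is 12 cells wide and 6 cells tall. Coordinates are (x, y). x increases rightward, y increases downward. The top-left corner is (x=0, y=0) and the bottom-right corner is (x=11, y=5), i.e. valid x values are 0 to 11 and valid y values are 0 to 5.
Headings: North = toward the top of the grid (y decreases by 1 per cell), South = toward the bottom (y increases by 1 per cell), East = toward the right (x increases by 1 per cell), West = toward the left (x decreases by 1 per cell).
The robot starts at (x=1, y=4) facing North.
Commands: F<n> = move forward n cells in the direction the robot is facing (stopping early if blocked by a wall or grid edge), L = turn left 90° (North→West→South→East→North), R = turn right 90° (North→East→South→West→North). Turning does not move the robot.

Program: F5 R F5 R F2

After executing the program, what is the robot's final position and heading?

Answer: Final position: (x=4, y=1), facing South

Derivation:
Start: (x=1, y=4), facing North
  F5: move forward 4/5 (blocked), now at (x=1, y=0)
  R: turn right, now facing East
  F5: move forward 3/5 (blocked), now at (x=4, y=0)
  R: turn right, now facing South
  F2: move forward 1/2 (blocked), now at (x=4, y=1)
Final: (x=4, y=1), facing South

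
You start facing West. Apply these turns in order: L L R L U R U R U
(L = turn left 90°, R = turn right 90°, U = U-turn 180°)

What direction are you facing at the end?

Start: West
  L (left (90° counter-clockwise)) -> South
  L (left (90° counter-clockwise)) -> East
  R (right (90° clockwise)) -> South
  L (left (90° counter-clockwise)) -> East
  U (U-turn (180°)) -> West
  R (right (90° clockwise)) -> North
  U (U-turn (180°)) -> South
  R (right (90° clockwise)) -> West
  U (U-turn (180°)) -> East
Final: East

Answer: Final heading: East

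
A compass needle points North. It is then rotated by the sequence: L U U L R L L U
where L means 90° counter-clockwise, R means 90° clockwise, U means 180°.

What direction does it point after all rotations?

Start: North
  L (left (90° counter-clockwise)) -> West
  U (U-turn (180°)) -> East
  U (U-turn (180°)) -> West
  L (left (90° counter-clockwise)) -> South
  R (right (90° clockwise)) -> West
  L (left (90° counter-clockwise)) -> South
  L (left (90° counter-clockwise)) -> East
  U (U-turn (180°)) -> West
Final: West

Answer: Final heading: West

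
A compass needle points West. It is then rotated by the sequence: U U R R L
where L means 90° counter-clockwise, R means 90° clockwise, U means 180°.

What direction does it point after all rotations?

Start: West
  U (U-turn (180°)) -> East
  U (U-turn (180°)) -> West
  R (right (90° clockwise)) -> North
  R (right (90° clockwise)) -> East
  L (left (90° counter-clockwise)) -> North
Final: North

Answer: Final heading: North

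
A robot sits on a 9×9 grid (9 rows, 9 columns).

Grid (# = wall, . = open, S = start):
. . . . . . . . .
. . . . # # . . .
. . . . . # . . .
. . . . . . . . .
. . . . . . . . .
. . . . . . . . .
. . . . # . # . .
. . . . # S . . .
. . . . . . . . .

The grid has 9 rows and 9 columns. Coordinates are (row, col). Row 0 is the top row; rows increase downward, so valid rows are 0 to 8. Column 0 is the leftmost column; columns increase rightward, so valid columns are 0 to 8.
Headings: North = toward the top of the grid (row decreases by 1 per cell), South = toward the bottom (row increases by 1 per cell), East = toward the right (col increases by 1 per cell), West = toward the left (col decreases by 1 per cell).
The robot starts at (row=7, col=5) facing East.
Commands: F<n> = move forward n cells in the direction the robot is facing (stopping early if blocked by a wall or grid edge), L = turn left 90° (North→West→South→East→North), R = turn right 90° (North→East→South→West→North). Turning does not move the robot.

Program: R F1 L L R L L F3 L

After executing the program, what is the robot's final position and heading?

Answer: Final position: (row=8, col=2), facing South

Derivation:
Start: (row=7, col=5), facing East
  R: turn right, now facing South
  F1: move forward 1, now at (row=8, col=5)
  L: turn left, now facing East
  L: turn left, now facing North
  R: turn right, now facing East
  L: turn left, now facing North
  L: turn left, now facing West
  F3: move forward 3, now at (row=8, col=2)
  L: turn left, now facing South
Final: (row=8, col=2), facing South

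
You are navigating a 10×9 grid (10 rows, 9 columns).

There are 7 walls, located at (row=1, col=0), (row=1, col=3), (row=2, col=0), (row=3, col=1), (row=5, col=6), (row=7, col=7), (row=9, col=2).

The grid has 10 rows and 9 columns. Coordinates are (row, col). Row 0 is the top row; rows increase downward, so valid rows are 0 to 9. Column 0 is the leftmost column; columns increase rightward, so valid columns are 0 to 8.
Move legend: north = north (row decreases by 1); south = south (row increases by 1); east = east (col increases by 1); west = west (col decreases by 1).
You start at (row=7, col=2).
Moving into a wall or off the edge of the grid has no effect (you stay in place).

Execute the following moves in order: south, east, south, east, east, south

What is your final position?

Answer: Final position: (row=9, col=5)

Derivation:
Start: (row=7, col=2)
  south (south): (row=7, col=2) -> (row=8, col=2)
  east (east): (row=8, col=2) -> (row=8, col=3)
  south (south): (row=8, col=3) -> (row=9, col=3)
  east (east): (row=9, col=3) -> (row=9, col=4)
  east (east): (row=9, col=4) -> (row=9, col=5)
  south (south): blocked, stay at (row=9, col=5)
Final: (row=9, col=5)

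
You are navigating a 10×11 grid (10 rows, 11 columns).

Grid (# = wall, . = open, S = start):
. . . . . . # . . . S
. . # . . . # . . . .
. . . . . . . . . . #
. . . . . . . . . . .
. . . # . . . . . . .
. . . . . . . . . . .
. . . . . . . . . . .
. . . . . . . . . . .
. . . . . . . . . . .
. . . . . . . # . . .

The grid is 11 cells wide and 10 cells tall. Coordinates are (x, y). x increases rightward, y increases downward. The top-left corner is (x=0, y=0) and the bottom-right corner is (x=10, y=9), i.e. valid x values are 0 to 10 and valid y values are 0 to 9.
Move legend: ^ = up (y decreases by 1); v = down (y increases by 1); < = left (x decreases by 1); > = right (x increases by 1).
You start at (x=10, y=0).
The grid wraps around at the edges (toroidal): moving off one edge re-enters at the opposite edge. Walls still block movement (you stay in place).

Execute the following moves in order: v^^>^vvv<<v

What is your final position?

Start: (x=10, y=0)
  v (down): (x=10, y=0) -> (x=10, y=1)
  ^ (up): (x=10, y=1) -> (x=10, y=0)
  ^ (up): (x=10, y=0) -> (x=10, y=9)
  > (right): (x=10, y=9) -> (x=0, y=9)
  ^ (up): (x=0, y=9) -> (x=0, y=8)
  v (down): (x=0, y=8) -> (x=0, y=9)
  v (down): (x=0, y=9) -> (x=0, y=0)
  v (down): (x=0, y=0) -> (x=0, y=1)
  < (left): (x=0, y=1) -> (x=10, y=1)
  < (left): (x=10, y=1) -> (x=9, y=1)
  v (down): (x=9, y=1) -> (x=9, y=2)
Final: (x=9, y=2)

Answer: Final position: (x=9, y=2)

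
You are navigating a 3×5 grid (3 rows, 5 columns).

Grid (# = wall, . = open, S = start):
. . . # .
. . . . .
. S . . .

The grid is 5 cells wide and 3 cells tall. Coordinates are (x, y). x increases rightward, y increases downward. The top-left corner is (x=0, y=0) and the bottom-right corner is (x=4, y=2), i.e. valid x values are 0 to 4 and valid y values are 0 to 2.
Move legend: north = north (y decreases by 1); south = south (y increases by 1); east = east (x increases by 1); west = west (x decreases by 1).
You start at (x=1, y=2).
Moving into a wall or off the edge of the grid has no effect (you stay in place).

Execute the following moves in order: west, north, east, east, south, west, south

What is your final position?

Answer: Final position: (x=1, y=2)

Derivation:
Start: (x=1, y=2)
  west (west): (x=1, y=2) -> (x=0, y=2)
  north (north): (x=0, y=2) -> (x=0, y=1)
  east (east): (x=0, y=1) -> (x=1, y=1)
  east (east): (x=1, y=1) -> (x=2, y=1)
  south (south): (x=2, y=1) -> (x=2, y=2)
  west (west): (x=2, y=2) -> (x=1, y=2)
  south (south): blocked, stay at (x=1, y=2)
Final: (x=1, y=2)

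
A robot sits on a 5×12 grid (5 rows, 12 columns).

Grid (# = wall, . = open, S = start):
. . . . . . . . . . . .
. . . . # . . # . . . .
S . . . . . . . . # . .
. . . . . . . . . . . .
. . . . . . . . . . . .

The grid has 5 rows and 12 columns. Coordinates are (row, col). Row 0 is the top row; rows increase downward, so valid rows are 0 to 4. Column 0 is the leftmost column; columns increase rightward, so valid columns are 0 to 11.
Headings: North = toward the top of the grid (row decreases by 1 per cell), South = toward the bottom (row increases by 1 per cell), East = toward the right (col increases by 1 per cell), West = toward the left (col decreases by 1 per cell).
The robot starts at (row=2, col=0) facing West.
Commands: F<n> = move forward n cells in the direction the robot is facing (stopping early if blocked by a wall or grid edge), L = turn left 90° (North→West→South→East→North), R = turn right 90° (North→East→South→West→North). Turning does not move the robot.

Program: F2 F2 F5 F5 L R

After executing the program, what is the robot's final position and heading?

Start: (row=2, col=0), facing West
  F2: move forward 0/2 (blocked), now at (row=2, col=0)
  F2: move forward 0/2 (blocked), now at (row=2, col=0)
  F5: move forward 0/5 (blocked), now at (row=2, col=0)
  F5: move forward 0/5 (blocked), now at (row=2, col=0)
  L: turn left, now facing South
  R: turn right, now facing West
Final: (row=2, col=0), facing West

Answer: Final position: (row=2, col=0), facing West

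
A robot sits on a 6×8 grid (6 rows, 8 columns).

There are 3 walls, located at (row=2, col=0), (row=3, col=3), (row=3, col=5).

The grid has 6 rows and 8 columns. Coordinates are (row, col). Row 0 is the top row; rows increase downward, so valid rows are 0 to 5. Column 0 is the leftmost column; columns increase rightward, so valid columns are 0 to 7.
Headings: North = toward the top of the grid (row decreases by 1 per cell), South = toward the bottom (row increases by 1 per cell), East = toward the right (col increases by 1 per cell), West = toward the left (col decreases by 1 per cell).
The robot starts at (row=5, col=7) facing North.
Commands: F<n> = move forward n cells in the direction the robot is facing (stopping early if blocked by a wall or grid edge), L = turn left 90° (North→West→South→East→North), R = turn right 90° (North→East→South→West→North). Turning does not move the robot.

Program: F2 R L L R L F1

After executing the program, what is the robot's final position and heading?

Start: (row=5, col=7), facing North
  F2: move forward 2, now at (row=3, col=7)
  R: turn right, now facing East
  L: turn left, now facing North
  L: turn left, now facing West
  R: turn right, now facing North
  L: turn left, now facing West
  F1: move forward 1, now at (row=3, col=6)
Final: (row=3, col=6), facing West

Answer: Final position: (row=3, col=6), facing West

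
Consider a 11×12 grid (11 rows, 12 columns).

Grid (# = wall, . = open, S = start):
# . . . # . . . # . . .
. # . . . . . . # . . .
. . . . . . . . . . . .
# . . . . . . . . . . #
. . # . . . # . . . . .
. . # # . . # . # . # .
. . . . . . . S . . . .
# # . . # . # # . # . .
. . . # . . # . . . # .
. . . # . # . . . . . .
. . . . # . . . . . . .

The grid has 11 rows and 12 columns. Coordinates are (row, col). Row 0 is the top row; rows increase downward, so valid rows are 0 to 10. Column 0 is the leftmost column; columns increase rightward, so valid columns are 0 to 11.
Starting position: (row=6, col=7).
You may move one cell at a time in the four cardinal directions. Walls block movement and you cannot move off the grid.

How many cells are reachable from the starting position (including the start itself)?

BFS flood-fill from (row=6, col=7):
  Distance 0: (row=6, col=7)
  Distance 1: (row=5, col=7), (row=6, col=6), (row=6, col=8)
  Distance 2: (row=4, col=7), (row=6, col=5), (row=6, col=9), (row=7, col=8)
  Distance 3: (row=3, col=7), (row=4, col=8), (row=5, col=5), (row=5, col=9), (row=6, col=4), (row=6, col=10), (row=7, col=5), (row=8, col=8)
  Distance 4: (row=2, col=7), (row=3, col=6), (row=3, col=8), (row=4, col=5), (row=4, col=9), (row=5, col=4), (row=6, col=3), (row=6, col=11), (row=7, col=10), (row=8, col=5), (row=8, col=7), (row=8, col=9), (row=9, col=8)
  Distance 5: (row=1, col=7), (row=2, col=6), (row=2, col=8), (row=3, col=5), (row=3, col=9), (row=4, col=4), (row=4, col=10), (row=5, col=11), (row=6, col=2), (row=7, col=3), (row=7, col=11), (row=8, col=4), (row=9, col=7), (row=9, col=9), (row=10, col=8)
  Distance 6: (row=0, col=7), (row=1, col=6), (row=2, col=5), (row=2, col=9), (row=3, col=4), (row=3, col=10), (row=4, col=3), (row=4, col=11), (row=6, col=1), (row=7, col=2), (row=8, col=11), (row=9, col=4), (row=9, col=6), (row=9, col=10), (row=10, col=7), (row=10, col=9)
  Distance 7: (row=0, col=6), (row=1, col=5), (row=1, col=9), (row=2, col=4), (row=2, col=10), (row=3, col=3), (row=5, col=1), (row=6, col=0), (row=8, col=2), (row=9, col=11), (row=10, col=6), (row=10, col=10)
  Distance 8: (row=0, col=5), (row=0, col=9), (row=1, col=4), (row=1, col=10), (row=2, col=3), (row=2, col=11), (row=3, col=2), (row=4, col=1), (row=5, col=0), (row=8, col=1), (row=9, col=2), (row=10, col=5), (row=10, col=11)
  Distance 9: (row=0, col=10), (row=1, col=3), (row=1, col=11), (row=2, col=2), (row=3, col=1), (row=4, col=0), (row=8, col=0), (row=9, col=1), (row=10, col=2)
  Distance 10: (row=0, col=3), (row=0, col=11), (row=1, col=2), (row=2, col=1), (row=9, col=0), (row=10, col=1), (row=10, col=3)
  Distance 11: (row=0, col=2), (row=2, col=0), (row=10, col=0)
  Distance 12: (row=0, col=1), (row=1, col=0)
Total reachable: 106 (grid has 106 open cells total)

Answer: Reachable cells: 106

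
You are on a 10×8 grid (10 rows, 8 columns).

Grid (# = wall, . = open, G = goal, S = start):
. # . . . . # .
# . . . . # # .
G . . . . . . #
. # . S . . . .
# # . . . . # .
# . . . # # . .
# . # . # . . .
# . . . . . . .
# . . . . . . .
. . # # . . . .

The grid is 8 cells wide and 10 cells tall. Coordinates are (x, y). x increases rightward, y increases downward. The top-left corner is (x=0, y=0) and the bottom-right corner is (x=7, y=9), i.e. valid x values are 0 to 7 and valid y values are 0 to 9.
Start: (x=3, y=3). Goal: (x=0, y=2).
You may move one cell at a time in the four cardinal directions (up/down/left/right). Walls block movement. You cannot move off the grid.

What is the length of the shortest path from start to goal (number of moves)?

Answer: Shortest path length: 4

Derivation:
BFS from (x=3, y=3) until reaching (x=0, y=2):
  Distance 0: (x=3, y=3)
  Distance 1: (x=3, y=2), (x=2, y=3), (x=4, y=3), (x=3, y=4)
  Distance 2: (x=3, y=1), (x=2, y=2), (x=4, y=2), (x=5, y=3), (x=2, y=4), (x=4, y=4), (x=3, y=5)
  Distance 3: (x=3, y=0), (x=2, y=1), (x=4, y=1), (x=1, y=2), (x=5, y=2), (x=6, y=3), (x=5, y=4), (x=2, y=5), (x=3, y=6)
  Distance 4: (x=2, y=0), (x=4, y=0), (x=1, y=1), (x=0, y=2), (x=6, y=2), (x=7, y=3), (x=1, y=5), (x=3, y=7)  <- goal reached here
One shortest path (4 moves): (x=3, y=3) -> (x=2, y=3) -> (x=2, y=2) -> (x=1, y=2) -> (x=0, y=2)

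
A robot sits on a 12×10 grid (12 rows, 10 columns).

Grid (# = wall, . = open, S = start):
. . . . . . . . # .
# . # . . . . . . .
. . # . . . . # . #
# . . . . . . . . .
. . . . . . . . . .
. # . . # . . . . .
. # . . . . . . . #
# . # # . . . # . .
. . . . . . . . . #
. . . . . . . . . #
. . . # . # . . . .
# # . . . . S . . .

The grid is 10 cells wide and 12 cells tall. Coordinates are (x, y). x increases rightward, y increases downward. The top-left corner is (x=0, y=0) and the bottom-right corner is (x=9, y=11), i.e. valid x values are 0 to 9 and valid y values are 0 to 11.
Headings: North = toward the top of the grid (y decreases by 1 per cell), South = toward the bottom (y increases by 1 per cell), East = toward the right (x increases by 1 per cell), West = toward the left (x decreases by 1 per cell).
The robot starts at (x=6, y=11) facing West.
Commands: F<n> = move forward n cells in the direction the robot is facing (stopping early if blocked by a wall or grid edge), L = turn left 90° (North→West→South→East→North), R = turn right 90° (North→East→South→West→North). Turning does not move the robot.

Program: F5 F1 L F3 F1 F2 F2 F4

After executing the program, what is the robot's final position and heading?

Answer: Final position: (x=2, y=11), facing South

Derivation:
Start: (x=6, y=11), facing West
  F5: move forward 4/5 (blocked), now at (x=2, y=11)
  F1: move forward 0/1 (blocked), now at (x=2, y=11)
  L: turn left, now facing South
  F3: move forward 0/3 (blocked), now at (x=2, y=11)
  F1: move forward 0/1 (blocked), now at (x=2, y=11)
  F2: move forward 0/2 (blocked), now at (x=2, y=11)
  F2: move forward 0/2 (blocked), now at (x=2, y=11)
  F4: move forward 0/4 (blocked), now at (x=2, y=11)
Final: (x=2, y=11), facing South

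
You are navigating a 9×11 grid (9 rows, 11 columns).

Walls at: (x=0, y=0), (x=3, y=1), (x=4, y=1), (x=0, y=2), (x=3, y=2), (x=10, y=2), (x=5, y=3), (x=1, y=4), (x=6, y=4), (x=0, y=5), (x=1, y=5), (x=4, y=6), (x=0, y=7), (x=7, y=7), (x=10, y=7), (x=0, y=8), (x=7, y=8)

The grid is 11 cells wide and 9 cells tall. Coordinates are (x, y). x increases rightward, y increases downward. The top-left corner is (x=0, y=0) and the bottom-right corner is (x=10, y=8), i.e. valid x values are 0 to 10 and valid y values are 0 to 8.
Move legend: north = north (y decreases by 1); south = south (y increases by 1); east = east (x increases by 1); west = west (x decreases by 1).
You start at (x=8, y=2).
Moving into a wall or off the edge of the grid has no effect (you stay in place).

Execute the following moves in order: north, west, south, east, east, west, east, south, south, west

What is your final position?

Start: (x=8, y=2)
  north (north): (x=8, y=2) -> (x=8, y=1)
  west (west): (x=8, y=1) -> (x=7, y=1)
  south (south): (x=7, y=1) -> (x=7, y=2)
  east (east): (x=7, y=2) -> (x=8, y=2)
  east (east): (x=8, y=2) -> (x=9, y=2)
  west (west): (x=9, y=2) -> (x=8, y=2)
  east (east): (x=8, y=2) -> (x=9, y=2)
  south (south): (x=9, y=2) -> (x=9, y=3)
  south (south): (x=9, y=3) -> (x=9, y=4)
  west (west): (x=9, y=4) -> (x=8, y=4)
Final: (x=8, y=4)

Answer: Final position: (x=8, y=4)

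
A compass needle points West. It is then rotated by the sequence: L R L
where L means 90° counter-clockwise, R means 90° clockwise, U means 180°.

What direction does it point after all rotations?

Answer: Final heading: South

Derivation:
Start: West
  L (left (90° counter-clockwise)) -> South
  R (right (90° clockwise)) -> West
  L (left (90° counter-clockwise)) -> South
Final: South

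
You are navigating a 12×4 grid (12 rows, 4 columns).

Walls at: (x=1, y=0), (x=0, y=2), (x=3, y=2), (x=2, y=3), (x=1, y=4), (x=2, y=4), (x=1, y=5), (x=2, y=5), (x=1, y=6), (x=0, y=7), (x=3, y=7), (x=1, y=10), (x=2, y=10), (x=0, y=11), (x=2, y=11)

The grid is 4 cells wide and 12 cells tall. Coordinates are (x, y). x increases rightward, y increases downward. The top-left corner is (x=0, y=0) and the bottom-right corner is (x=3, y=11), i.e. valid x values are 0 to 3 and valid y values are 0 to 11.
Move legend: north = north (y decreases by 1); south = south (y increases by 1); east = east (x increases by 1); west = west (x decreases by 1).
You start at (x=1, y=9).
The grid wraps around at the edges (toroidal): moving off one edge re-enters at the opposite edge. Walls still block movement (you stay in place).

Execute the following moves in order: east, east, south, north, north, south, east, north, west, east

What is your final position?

Start: (x=1, y=9)
  east (east): (x=1, y=9) -> (x=2, y=9)
  east (east): (x=2, y=9) -> (x=3, y=9)
  south (south): (x=3, y=9) -> (x=3, y=10)
  north (north): (x=3, y=10) -> (x=3, y=9)
  north (north): (x=3, y=9) -> (x=3, y=8)
  south (south): (x=3, y=8) -> (x=3, y=9)
  east (east): (x=3, y=9) -> (x=0, y=9)
  north (north): (x=0, y=9) -> (x=0, y=8)
  west (west): (x=0, y=8) -> (x=3, y=8)
  east (east): (x=3, y=8) -> (x=0, y=8)
Final: (x=0, y=8)

Answer: Final position: (x=0, y=8)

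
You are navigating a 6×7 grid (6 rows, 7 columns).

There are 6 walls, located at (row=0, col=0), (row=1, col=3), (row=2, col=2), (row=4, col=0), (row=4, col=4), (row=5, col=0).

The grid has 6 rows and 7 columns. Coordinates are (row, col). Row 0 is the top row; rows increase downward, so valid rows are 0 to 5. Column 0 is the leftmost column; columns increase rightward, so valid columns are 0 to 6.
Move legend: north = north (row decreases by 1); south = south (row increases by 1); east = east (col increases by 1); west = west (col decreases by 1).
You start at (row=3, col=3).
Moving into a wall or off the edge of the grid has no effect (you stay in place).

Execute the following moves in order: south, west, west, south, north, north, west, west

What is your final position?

Start: (row=3, col=3)
  south (south): (row=3, col=3) -> (row=4, col=3)
  west (west): (row=4, col=3) -> (row=4, col=2)
  west (west): (row=4, col=2) -> (row=4, col=1)
  south (south): (row=4, col=1) -> (row=5, col=1)
  north (north): (row=5, col=1) -> (row=4, col=1)
  north (north): (row=4, col=1) -> (row=3, col=1)
  west (west): (row=3, col=1) -> (row=3, col=0)
  west (west): blocked, stay at (row=3, col=0)
Final: (row=3, col=0)

Answer: Final position: (row=3, col=0)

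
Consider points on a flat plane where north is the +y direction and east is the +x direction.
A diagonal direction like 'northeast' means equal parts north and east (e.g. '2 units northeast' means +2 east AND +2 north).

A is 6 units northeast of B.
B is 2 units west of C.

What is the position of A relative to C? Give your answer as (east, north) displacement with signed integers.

Place C at the origin (east=0, north=0).
  B is 2 units west of C: delta (east=-2, north=+0); B at (east=-2, north=0).
  A is 6 units northeast of B: delta (east=+6, north=+6); A at (east=4, north=6).
Therefore A relative to C: (east=4, north=6).

Answer: A is at (east=4, north=6) relative to C.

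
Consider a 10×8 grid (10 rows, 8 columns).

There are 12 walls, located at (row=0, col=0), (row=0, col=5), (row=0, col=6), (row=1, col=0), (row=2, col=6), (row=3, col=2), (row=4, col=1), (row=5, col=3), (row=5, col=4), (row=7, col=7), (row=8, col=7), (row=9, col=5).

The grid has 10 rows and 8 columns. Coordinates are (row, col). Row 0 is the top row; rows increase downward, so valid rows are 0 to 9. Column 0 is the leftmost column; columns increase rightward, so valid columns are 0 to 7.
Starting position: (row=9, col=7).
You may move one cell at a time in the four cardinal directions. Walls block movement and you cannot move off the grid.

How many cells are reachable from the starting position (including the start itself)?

Answer: Reachable cells: 68

Derivation:
BFS flood-fill from (row=9, col=7):
  Distance 0: (row=9, col=7)
  Distance 1: (row=9, col=6)
  Distance 2: (row=8, col=6)
  Distance 3: (row=7, col=6), (row=8, col=5)
  Distance 4: (row=6, col=6), (row=7, col=5), (row=8, col=4)
  Distance 5: (row=5, col=6), (row=6, col=5), (row=6, col=7), (row=7, col=4), (row=8, col=3), (row=9, col=4)
  Distance 6: (row=4, col=6), (row=5, col=5), (row=5, col=7), (row=6, col=4), (row=7, col=3), (row=8, col=2), (row=9, col=3)
  Distance 7: (row=3, col=6), (row=4, col=5), (row=4, col=7), (row=6, col=3), (row=7, col=2), (row=8, col=1), (row=9, col=2)
  Distance 8: (row=3, col=5), (row=3, col=7), (row=4, col=4), (row=6, col=2), (row=7, col=1), (row=8, col=0), (row=9, col=1)
  Distance 9: (row=2, col=5), (row=2, col=7), (row=3, col=4), (row=4, col=3), (row=5, col=2), (row=6, col=1), (row=7, col=0), (row=9, col=0)
  Distance 10: (row=1, col=5), (row=1, col=7), (row=2, col=4), (row=3, col=3), (row=4, col=2), (row=5, col=1), (row=6, col=0)
  Distance 11: (row=0, col=7), (row=1, col=4), (row=1, col=6), (row=2, col=3), (row=5, col=0)
  Distance 12: (row=0, col=4), (row=1, col=3), (row=2, col=2), (row=4, col=0)
  Distance 13: (row=0, col=3), (row=1, col=2), (row=2, col=1), (row=3, col=0)
  Distance 14: (row=0, col=2), (row=1, col=1), (row=2, col=0), (row=3, col=1)
  Distance 15: (row=0, col=1)
Total reachable: 68 (grid has 68 open cells total)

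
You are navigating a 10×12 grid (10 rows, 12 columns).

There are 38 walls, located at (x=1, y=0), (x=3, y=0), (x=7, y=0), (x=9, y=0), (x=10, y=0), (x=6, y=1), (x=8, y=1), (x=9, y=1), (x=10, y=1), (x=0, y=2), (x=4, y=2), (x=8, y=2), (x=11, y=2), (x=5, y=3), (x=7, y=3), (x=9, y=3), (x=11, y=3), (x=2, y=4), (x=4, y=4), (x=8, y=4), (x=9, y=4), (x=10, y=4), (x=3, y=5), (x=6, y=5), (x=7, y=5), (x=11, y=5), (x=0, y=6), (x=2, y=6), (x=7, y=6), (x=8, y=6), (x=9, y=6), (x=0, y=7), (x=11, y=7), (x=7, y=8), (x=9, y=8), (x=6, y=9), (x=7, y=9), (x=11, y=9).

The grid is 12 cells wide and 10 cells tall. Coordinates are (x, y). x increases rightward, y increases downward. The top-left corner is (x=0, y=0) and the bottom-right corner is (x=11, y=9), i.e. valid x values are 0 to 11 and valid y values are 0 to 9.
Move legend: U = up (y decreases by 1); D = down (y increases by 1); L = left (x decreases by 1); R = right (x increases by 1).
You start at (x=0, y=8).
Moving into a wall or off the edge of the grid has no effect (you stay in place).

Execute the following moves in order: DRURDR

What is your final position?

Start: (x=0, y=8)
  D (down): (x=0, y=8) -> (x=0, y=9)
  R (right): (x=0, y=9) -> (x=1, y=9)
  U (up): (x=1, y=9) -> (x=1, y=8)
  R (right): (x=1, y=8) -> (x=2, y=8)
  D (down): (x=2, y=8) -> (x=2, y=9)
  R (right): (x=2, y=9) -> (x=3, y=9)
Final: (x=3, y=9)

Answer: Final position: (x=3, y=9)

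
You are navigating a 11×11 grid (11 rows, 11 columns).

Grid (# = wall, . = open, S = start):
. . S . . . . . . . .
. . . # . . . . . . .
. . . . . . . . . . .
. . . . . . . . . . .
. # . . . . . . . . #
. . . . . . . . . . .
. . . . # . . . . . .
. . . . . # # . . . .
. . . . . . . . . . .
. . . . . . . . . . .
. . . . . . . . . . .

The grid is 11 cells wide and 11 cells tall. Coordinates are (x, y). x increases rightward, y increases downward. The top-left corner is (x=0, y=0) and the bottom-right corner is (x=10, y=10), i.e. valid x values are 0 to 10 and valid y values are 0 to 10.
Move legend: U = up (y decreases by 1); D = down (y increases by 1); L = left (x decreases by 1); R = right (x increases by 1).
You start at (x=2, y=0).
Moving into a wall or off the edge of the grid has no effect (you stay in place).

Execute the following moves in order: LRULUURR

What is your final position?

Answer: Final position: (x=3, y=0)

Derivation:
Start: (x=2, y=0)
  L (left): (x=2, y=0) -> (x=1, y=0)
  R (right): (x=1, y=0) -> (x=2, y=0)
  U (up): blocked, stay at (x=2, y=0)
  L (left): (x=2, y=0) -> (x=1, y=0)
  U (up): blocked, stay at (x=1, y=0)
  U (up): blocked, stay at (x=1, y=0)
  R (right): (x=1, y=0) -> (x=2, y=0)
  R (right): (x=2, y=0) -> (x=3, y=0)
Final: (x=3, y=0)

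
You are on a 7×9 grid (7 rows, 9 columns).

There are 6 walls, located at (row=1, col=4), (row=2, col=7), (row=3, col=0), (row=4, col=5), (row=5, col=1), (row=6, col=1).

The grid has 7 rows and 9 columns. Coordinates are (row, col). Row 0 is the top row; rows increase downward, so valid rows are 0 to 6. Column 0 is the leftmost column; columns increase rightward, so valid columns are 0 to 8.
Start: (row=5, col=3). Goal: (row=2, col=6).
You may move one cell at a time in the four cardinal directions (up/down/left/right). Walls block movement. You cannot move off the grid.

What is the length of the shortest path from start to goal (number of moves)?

BFS from (row=5, col=3) until reaching (row=2, col=6):
  Distance 0: (row=5, col=3)
  Distance 1: (row=4, col=3), (row=5, col=2), (row=5, col=4), (row=6, col=3)
  Distance 2: (row=3, col=3), (row=4, col=2), (row=4, col=4), (row=5, col=5), (row=6, col=2), (row=6, col=4)
  Distance 3: (row=2, col=3), (row=3, col=2), (row=3, col=4), (row=4, col=1), (row=5, col=6), (row=6, col=5)
  Distance 4: (row=1, col=3), (row=2, col=2), (row=2, col=4), (row=3, col=1), (row=3, col=5), (row=4, col=0), (row=4, col=6), (row=5, col=7), (row=6, col=6)
  Distance 5: (row=0, col=3), (row=1, col=2), (row=2, col=1), (row=2, col=5), (row=3, col=6), (row=4, col=7), (row=5, col=0), (row=5, col=8), (row=6, col=7)
  Distance 6: (row=0, col=2), (row=0, col=4), (row=1, col=1), (row=1, col=5), (row=2, col=0), (row=2, col=6), (row=3, col=7), (row=4, col=8), (row=6, col=0), (row=6, col=8)  <- goal reached here
One shortest path (6 moves): (row=5, col=3) -> (row=5, col=4) -> (row=5, col=5) -> (row=5, col=6) -> (row=4, col=6) -> (row=3, col=6) -> (row=2, col=6)

Answer: Shortest path length: 6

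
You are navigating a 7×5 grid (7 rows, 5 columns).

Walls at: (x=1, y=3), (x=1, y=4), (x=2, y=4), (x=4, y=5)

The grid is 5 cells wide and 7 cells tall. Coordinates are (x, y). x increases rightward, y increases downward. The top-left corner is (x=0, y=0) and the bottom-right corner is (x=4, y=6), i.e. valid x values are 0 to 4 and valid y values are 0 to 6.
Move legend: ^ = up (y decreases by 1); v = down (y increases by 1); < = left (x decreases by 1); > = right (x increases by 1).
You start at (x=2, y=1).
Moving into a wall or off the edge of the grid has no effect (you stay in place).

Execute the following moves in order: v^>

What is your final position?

Start: (x=2, y=1)
  v (down): (x=2, y=1) -> (x=2, y=2)
  ^ (up): (x=2, y=2) -> (x=2, y=1)
  > (right): (x=2, y=1) -> (x=3, y=1)
Final: (x=3, y=1)

Answer: Final position: (x=3, y=1)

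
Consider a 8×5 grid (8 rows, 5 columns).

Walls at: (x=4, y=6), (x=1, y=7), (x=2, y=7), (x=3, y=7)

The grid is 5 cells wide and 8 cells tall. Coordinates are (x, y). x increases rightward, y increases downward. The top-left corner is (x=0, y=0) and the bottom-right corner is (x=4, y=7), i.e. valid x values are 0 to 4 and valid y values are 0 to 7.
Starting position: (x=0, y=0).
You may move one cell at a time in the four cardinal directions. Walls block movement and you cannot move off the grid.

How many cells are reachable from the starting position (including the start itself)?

Answer: Reachable cells: 35

Derivation:
BFS flood-fill from (x=0, y=0):
  Distance 0: (x=0, y=0)
  Distance 1: (x=1, y=0), (x=0, y=1)
  Distance 2: (x=2, y=0), (x=1, y=1), (x=0, y=2)
  Distance 3: (x=3, y=0), (x=2, y=1), (x=1, y=2), (x=0, y=3)
  Distance 4: (x=4, y=0), (x=3, y=1), (x=2, y=2), (x=1, y=3), (x=0, y=4)
  Distance 5: (x=4, y=1), (x=3, y=2), (x=2, y=3), (x=1, y=4), (x=0, y=5)
  Distance 6: (x=4, y=2), (x=3, y=3), (x=2, y=4), (x=1, y=5), (x=0, y=6)
  Distance 7: (x=4, y=3), (x=3, y=4), (x=2, y=5), (x=1, y=6), (x=0, y=7)
  Distance 8: (x=4, y=4), (x=3, y=5), (x=2, y=6)
  Distance 9: (x=4, y=5), (x=3, y=6)
Total reachable: 35 (grid has 36 open cells total)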